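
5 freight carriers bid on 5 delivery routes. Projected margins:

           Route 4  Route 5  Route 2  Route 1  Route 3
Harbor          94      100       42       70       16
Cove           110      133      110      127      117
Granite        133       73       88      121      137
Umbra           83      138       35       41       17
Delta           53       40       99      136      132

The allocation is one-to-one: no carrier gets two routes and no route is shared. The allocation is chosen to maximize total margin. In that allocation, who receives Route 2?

Cove receives Route 2.

Treat this as an assignment problem: match each carrier to one route.
Optimal: Harbor→Route 4 ($94k), Cove→Route 2 ($110k), Granite→Route 3 ($137k), Umbra→Route 5 ($138k), Delta→Route 1 ($136k) — total 94+110+137+138+136 = $615k.
Next-best assignment: Harbor→Route 4, Cove→Route 2, Granite→Route 1, Umbra→Route 5, Delta→Route 3 = $595k.
Cove's own top route is Route 5 ($133k), but forcing Cove→Route 5 and reassigning the rest optimally gives only $535k — worse by 80.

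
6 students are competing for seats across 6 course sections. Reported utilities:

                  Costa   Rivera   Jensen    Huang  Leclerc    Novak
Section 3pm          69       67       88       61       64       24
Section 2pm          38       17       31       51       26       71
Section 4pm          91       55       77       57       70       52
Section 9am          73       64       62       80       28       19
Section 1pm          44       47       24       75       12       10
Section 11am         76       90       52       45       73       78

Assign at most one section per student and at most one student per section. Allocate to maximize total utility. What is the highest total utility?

Optimal: Costa→Section 9am (73 points), Rivera→Section 11am (90 points), Jensen→Section 3pm (88 points), Huang→Section 1pm (75 points), Leclerc→Section 4pm (70 points), Novak→Section 2pm (71 points) — total 73+90+88+75+70+71 = 467 points.
Next-best assignment: Costa→Section 4pm, Rivera→Section 9am, Jensen→Section 3pm, Huang→Section 1pm, Leclerc→Section 11am, Novak→Section 2pm = 462 points.
No other one-to-one assignment exceeds 467 points.

Max total: 467 points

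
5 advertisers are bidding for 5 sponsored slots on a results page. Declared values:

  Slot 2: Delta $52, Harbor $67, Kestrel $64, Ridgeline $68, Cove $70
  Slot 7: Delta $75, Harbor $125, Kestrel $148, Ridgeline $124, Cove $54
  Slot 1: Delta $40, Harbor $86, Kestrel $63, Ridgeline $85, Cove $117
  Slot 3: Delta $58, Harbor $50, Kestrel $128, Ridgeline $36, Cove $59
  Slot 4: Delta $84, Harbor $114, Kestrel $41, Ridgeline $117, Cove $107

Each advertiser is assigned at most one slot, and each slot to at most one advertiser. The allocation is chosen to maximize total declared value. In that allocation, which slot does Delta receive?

Optimal: Delta→Slot 2 ($52), Harbor→Slot 7 ($125), Kestrel→Slot 3 ($128), Ridgeline→Slot 4 ($117), Cove→Slot 1 ($117) — total 52+125+128+117+117 = $539.
Column-greedy (each slot in turn goes to its best remaining advertiser) gives $479, worse by 60.
Next-best assignment: Delta→Slot 2, Harbor→Slot 4, Kestrel→Slot 3, Ridgeline→Slot 7, Cove→Slot 1 = $535.
Every other assignment is strictly worse.
Delta's own top slot is Slot 4 ($84), but forcing Delta→Slot 4 and reassigning the rest optimally gives only $522 — worse by 17.

Delta receives Slot 2.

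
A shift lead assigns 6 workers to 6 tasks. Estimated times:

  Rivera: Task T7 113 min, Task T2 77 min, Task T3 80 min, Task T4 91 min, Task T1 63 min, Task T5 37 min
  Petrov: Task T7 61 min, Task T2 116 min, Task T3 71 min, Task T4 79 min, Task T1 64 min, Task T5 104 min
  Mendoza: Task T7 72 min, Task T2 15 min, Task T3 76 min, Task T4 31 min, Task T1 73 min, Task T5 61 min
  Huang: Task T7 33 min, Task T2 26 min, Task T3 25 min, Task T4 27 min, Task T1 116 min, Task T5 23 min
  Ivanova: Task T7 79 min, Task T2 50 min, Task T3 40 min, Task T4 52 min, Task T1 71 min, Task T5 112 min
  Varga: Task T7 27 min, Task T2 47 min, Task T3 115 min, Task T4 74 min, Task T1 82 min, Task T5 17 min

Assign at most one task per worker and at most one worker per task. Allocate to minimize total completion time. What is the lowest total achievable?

Optimal: Rivera→Task T5 (37 min), Petrov→Task T1 (64 min), Mendoza→Task T2 (15 min), Huang→Task T4 (27 min), Ivanova→Task T3 (40 min), Varga→Task T7 (27 min) — total 37+64+15+27+40+27 = 210 min.
Column-greedy (each task in turn goes to its cheapest remaining worker) gives 286 min, worse by 76.
Checked against all permutations: 210 min is optimal.

Min total: 210 min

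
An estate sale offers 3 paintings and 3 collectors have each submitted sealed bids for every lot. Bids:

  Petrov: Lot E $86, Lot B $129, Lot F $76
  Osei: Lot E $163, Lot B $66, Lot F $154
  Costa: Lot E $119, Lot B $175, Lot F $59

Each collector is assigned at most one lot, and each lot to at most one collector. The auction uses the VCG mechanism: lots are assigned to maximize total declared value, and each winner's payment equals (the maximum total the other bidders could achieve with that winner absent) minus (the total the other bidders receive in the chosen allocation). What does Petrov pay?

Petrov pays $9.

Efficient allocation: Petrov→Lot E ($86), Osei→Lot F ($154), Costa→Lot B ($175); total welfare W = $415.
Petrov receives Lot E at value $86, so the others get W − 86 = $329.
Without Petrov: best allocation of the remaining 2 bidders over all 3 lots is Osei→Lot E ($163), Costa→Lot B ($175), total $338.
VCG payment = (others' best without Petrov) − (others' welfare with Petrov) = 338 − 329 = $9.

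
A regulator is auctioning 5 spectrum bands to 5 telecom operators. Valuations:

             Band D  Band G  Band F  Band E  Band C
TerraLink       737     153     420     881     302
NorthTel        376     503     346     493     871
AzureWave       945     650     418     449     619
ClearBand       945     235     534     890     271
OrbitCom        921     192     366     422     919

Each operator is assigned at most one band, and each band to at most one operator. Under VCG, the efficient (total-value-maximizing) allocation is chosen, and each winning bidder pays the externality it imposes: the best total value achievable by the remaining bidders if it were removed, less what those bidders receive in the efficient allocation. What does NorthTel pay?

NorthTel pays $409M.

Efficient allocation: TerraLink→Band E ($881M), NorthTel→Band C ($871M), AzureWave→Band G ($650M), ClearBand→Band F ($534M), OrbitCom→Band D ($921M); total welfare W = $3857M.
NorthTel receives Band C at value $871M, so the others get W − 871 = $2986M.
Without NorthTel: best allocation of the remaining 4 bidders over all 5 bands is TerraLink→Band E ($881M), AzureWave→Band G ($650M), ClearBand→Band D ($945M), OrbitCom→Band C ($919M), total $3395M.
VCG payment = (others' best without NorthTel) − (others' welfare with NorthTel) = 3395 − 2986 = $409M.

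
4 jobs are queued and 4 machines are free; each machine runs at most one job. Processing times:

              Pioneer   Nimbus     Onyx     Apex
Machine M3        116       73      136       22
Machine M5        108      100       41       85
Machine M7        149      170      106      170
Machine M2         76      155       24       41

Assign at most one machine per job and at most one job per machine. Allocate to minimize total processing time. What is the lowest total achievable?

Minimum total: 295 min

Optimal: Pioneer→Machine M7 (149 min), Nimbus→Machine M5 (100 min), Onyx→Machine M2 (24 min), Apex→Machine M3 (22 min) — total 149+100+24+22 = 295 min.
Next-best assignment: Pioneer→Machine M7, Nimbus→Machine M3, Onyx→Machine M5, Apex→Machine M2 = 304 min.
Checked against all permutations: 295 min is optimal.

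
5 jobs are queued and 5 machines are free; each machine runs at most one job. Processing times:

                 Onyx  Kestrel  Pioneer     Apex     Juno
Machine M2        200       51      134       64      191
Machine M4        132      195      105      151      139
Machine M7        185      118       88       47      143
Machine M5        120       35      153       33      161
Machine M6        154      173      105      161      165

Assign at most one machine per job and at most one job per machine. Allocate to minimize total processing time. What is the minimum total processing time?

Optimal: Onyx→Machine M5 (120 min), Kestrel→Machine M2 (51 min), Pioneer→Machine M6 (105 min), Apex→Machine M7 (47 min), Juno→Machine M4 (139 min) — total 120+51+105+47+139 = 462 min.
Row-greedy (each job in turn takes its cheapest remaining machine) gives 575 min, worse by 113.
Swapping Pioneer↔Juno (Pioneer→Machine M4 105 min, Juno→Machine M6 165 min) adds 26.

Minimum total: 462 min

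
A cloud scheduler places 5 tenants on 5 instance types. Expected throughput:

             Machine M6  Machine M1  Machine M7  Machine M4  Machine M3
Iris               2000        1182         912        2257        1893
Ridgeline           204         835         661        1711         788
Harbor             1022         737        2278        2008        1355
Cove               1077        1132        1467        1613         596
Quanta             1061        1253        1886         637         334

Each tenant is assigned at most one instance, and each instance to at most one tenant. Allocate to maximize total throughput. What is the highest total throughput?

Maximum total: 8212 ops/s

This is the linear assignment problem.
Optimal: Iris→Machine M3 (1893 ops/s), Ridgeline→Machine M4 (1711 ops/s), Harbor→Machine M7 (2278 ops/s), Cove→Machine M6 (1077 ops/s), Quanta→Machine M1 (1253 ops/s) — total 1893+1711+2278+1077+1253 = 8212 ops/s.
Max-entry greedy (repeatedly take the single best remaining cell) gives 7653 ops/s, worse by 559.
Swapping Quanta↔Ridgeline (Quanta→Machine M4 637 ops/s, Ridgeline→Machine M1 835 ops/s) loses 1492.
Checked against all permutations: 8212 ops/s is optimal.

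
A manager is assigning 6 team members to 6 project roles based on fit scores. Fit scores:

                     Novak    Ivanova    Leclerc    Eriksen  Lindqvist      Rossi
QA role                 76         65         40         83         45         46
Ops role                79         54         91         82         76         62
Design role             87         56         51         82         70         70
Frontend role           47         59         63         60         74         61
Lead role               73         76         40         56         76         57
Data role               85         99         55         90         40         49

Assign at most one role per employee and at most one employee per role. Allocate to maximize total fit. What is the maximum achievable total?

Optimal: Novak→Design role (87 pts), Ivanova→Data role (99 pts), Leclerc→Ops role (91 pts), Eriksen→QA role (83 pts), Lindqvist→Lead role (76 pts), Rossi→Frontend role (61 pts) — total 87+99+91+83+76+61 = 497 pts.
Column-greedy (each role in turn goes to its best remaining employee) gives 460 pts, worse by 37.

Max total: 497 pts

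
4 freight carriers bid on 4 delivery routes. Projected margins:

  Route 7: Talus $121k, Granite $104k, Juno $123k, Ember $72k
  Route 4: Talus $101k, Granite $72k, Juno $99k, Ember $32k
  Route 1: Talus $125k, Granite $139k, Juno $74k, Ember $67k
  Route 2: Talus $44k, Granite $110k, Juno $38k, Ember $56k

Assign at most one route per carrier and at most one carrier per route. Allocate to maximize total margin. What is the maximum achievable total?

Optimal: Talus→Route 4 ($101k), Granite→Route 1 ($139k), Juno→Route 7 ($123k), Ember→Route 2 ($56k) — total 101+139+123+56 = $419k.
Row-greedy (each carrier in turn takes its best remaining route) gives $390k, worse by 29.
Next-best assignment: Talus→Route 7, Granite→Route 1, Juno→Route 4, Ember→Route 2 = $415k.
No other one-to-one assignment exceeds $419k.

Maximum total: $419k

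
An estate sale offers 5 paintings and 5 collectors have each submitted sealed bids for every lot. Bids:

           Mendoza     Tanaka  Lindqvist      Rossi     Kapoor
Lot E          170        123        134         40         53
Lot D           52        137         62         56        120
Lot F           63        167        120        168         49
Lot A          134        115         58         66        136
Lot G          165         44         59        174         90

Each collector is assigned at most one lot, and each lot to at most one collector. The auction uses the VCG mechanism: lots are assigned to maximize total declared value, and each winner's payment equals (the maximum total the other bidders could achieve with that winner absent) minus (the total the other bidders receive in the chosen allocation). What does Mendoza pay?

Efficient allocation: Mendoza→Lot G ($165), Tanaka→Lot D ($137), Lindqvist→Lot E ($134), Rossi→Lot F ($168), Kapoor→Lot A ($136); total welfare W = $740.
Mendoza receives Lot G at value $165, so the others get W − 165 = $575.
Without Mendoza: best allocation of the remaining 4 bidders over all 5 lots is Tanaka→Lot F ($167), Lindqvist→Lot E ($134), Rossi→Lot G ($174), Kapoor→Lot A ($136), total $611.
VCG payment = (others' best without Mendoza) − (others' welfare with Mendoza) = 611 − 575 = $36.

Mendoza pays $36.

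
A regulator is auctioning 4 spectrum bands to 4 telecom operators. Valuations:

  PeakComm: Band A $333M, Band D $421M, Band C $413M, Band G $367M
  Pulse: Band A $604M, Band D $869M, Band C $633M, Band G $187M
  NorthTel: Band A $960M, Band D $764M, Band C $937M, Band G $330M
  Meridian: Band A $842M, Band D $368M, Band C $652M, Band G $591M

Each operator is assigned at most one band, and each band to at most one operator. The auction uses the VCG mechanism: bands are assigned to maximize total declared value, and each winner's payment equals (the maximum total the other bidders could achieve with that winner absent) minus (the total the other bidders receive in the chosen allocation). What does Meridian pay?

Meridian pays $69M.

Efficient allocation: PeakComm→Band G ($367M), Pulse→Band D ($869M), NorthTel→Band C ($937M), Meridian→Band A ($842M); total welfare W = $3015M.
Meridian receives Band A at value $842M, so the others get W − 842 = $2173M.
Without Meridian: best allocation of the remaining 3 bidders over all 4 bands is PeakComm→Band C ($413M), Pulse→Band D ($869M), NorthTel→Band A ($960M), total $2242M.
VCG payment = (others' best without Meridian) − (others' welfare with Meridian) = 2242 − 2173 = $69M.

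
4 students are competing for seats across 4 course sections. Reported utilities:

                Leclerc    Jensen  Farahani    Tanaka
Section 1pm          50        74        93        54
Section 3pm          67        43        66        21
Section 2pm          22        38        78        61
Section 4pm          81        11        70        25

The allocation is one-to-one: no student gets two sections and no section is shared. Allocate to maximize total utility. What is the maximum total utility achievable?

Max total: 282 points

This is a one-to-one assignment (maximum-weight bipartite matching).
Optimal: Leclerc→Section 4pm (81 points), Jensen→Section 1pm (74 points), Farahani→Section 3pm (66 points), Tanaka→Section 2pm (61 points) — total 81+74+66+61 = 282 points.
Column-greedy (each section in turn goes to its best remaining student) gives 232 points, worse by 50.
Swapping Tanaka↔Jensen (Tanaka→Section 1pm 54 points, Jensen→Section 2pm 38 points) loses 43.
No other one-to-one assignment exceeds 282 points.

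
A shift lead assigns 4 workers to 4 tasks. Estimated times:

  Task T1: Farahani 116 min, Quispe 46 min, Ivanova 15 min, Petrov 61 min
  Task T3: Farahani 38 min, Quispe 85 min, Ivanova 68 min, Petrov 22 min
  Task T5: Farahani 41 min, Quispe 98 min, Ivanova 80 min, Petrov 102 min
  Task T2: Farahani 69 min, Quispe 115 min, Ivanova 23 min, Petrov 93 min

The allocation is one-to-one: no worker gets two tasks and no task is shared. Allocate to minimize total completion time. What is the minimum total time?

This is the linear assignment problem.
Optimal: Farahani→Task T5 (41 min), Quispe→Task T1 (46 min), Ivanova→Task T2 (23 min), Petrov→Task T3 (22 min) — total 41+46+23+22 = 132 min.
Every other assignment is strictly worse.

Min total: 132 min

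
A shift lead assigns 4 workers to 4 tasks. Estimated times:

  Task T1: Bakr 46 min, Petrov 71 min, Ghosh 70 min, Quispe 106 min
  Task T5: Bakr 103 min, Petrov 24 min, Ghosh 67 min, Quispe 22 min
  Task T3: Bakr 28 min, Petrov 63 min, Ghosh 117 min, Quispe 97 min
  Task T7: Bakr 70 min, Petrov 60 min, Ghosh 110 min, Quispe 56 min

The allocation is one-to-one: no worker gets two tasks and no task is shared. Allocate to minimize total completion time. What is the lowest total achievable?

Optimal: Bakr→Task T3 (28 min), Petrov→Task T5 (24 min), Ghosh→Task T1 (70 min), Quispe→Task T7 (56 min) — total 28+24+70+56 = 178 min.
Min-entry greedy (repeatedly take the single cheapest remaining cell) gives 180 min, worse by 2.
Swapping Bakr↔Quispe (Bakr→Task T7 70 min, Quispe→Task T3 97 min) adds 83.

Min total: 178 min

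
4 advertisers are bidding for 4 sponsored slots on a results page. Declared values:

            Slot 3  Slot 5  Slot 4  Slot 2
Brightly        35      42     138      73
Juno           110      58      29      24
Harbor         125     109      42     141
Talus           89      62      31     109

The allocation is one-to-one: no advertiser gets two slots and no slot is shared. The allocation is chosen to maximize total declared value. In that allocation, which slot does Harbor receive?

Harbor receives Slot 5.

Optimal: Brightly→Slot 4 ($138), Juno→Slot 3 ($110), Harbor→Slot 5 ($109), Talus→Slot 2 ($109) — total 138+110+109+109 = $466.
Column-greedy (each slot in turn goes to its best remaining advertiser) gives $349, worse by 117.
No other one-to-one assignment exceeds $466.
Harbor's own top slot is Slot 2 ($141), but forcing Harbor→Slot 2 and reassigning the rest optimally gives only $451 — worse by 15.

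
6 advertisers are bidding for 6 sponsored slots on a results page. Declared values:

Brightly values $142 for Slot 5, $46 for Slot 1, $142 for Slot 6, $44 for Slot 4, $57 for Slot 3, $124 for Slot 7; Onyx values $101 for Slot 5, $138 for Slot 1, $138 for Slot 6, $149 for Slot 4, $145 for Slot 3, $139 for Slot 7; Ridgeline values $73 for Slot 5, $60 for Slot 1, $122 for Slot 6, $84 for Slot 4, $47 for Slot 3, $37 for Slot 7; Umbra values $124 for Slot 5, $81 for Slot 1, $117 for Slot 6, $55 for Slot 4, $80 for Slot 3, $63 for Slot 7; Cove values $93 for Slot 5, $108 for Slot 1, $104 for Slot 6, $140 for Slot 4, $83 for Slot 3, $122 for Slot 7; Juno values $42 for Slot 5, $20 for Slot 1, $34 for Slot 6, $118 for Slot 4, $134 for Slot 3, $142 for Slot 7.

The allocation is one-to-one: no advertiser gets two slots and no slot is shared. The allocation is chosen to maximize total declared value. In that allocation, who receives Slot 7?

Treat this as an assignment problem: match each advertiser to one slot.
Optimal: Brightly→Slot 7 ($124), Onyx→Slot 1 ($138), Ridgeline→Slot 6 ($122), Umbra→Slot 5 ($124), Cove→Slot 4 ($140), Juno→Slot 3 ($134) — total 124+138+122+124+140+134 = $782.
Row-greedy (each advertiser in turn takes its best remaining slot) gives $750, worse by 32.
Checked against all permutations: $782 is optimal.
Brightly's own top slot is Slot 5 ($142), but forcing Brightly→Slot 5 and reassigning the rest optimally gives only $772 — worse by 10.

Brightly receives Slot 7.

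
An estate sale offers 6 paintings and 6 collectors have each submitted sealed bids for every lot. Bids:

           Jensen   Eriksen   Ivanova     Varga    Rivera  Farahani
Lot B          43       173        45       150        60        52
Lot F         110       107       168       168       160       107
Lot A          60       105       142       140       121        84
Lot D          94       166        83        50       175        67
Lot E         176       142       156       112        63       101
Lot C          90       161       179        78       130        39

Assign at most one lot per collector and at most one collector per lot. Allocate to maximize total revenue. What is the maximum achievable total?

Maximum total: $955

Optimal: Jensen→Lot E ($176), Eriksen→Lot B ($173), Ivanova→Lot C ($179), Varga→Lot F ($168), Rivera→Lot D ($175), Farahani→Lot A ($84) — total 176+173+179+168+175+84 = $955.
Column-greedy (each lot in turn goes to its best remaining collector) gives $871, worse by 84.
Swapping Rivera↔Farahani (Rivera→Lot A $121, Farahani→Lot D $67) loses 71.
Checked against all permutations: $955 is optimal.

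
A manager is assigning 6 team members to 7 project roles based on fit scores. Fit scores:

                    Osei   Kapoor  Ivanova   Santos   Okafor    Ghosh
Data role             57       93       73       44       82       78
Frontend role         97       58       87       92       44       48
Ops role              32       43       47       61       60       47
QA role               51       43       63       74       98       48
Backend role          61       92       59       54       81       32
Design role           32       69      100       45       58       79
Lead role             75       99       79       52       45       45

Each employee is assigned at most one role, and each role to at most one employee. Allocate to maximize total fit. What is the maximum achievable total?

Optimal: Osei→Lead role (75 pts), Kapoor→Backend role (92 pts), Ivanova→Design role (100 pts), Santos→Frontend role (92 pts), Okafor→QA role (98 pts), Ghosh→Data role (78 pts) — total 75+92+100+92+98+78 = 535 pts.
Column-greedy (each role in turn goes to its best remaining employee) gives 487 pts, worse by 48.
Next-best assignment: Osei→Frontend role, Kapoor→Lead role, Ivanova→Design role, Santos→Ops role, Okafor→QA role, Ghosh→Data role = 533 pts.
No other one-to-one assignment exceeds 535 pts.

Max total: 535 pts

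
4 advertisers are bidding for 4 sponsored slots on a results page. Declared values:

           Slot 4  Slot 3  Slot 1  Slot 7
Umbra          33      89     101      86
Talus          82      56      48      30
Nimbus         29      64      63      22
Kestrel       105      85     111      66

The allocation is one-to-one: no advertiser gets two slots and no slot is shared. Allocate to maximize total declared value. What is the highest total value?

Max total: $343

Optimal: Umbra→Slot 7 ($86), Talus→Slot 4 ($82), Nimbus→Slot 3 ($64), Kestrel→Slot 1 ($111) — total 86+82+64+111 = $343.
Max-entry greedy (repeatedly take the single best remaining cell) gives $304, worse by 39.
Checked against all permutations: $343 is optimal.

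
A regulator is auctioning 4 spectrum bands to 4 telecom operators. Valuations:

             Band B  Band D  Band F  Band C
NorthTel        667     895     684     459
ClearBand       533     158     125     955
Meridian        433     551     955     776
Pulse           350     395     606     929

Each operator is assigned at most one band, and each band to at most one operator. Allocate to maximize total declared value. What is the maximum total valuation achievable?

Maximum total: $3312M

Optimal: NorthTel→Band D ($895M), ClearBand→Band B ($533M), Meridian→Band F ($955M), Pulse→Band C ($929M) — total 895+533+955+929 = $3312M.
Max-entry greedy (repeatedly take the single best remaining cell) gives $3155M, worse by 157.
Swapping NorthTel↔Meridian (NorthTel→Band F $684M, Meridian→Band D $551M) loses 615.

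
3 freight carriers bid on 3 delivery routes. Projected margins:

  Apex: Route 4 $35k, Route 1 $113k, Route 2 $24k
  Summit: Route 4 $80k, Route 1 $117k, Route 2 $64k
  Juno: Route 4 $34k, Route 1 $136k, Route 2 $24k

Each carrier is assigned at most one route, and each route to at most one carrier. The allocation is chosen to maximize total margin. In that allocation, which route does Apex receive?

Apex receives Route 2.

Optimal: Apex→Route 2 ($24k), Summit→Route 4 ($80k), Juno→Route 1 ($136k) — total 24+80+136 = $240k.
Row-greedy (each carrier in turn takes its best remaining route) gives $217k, worse by 23.
No other one-to-one assignment exceeds $240k.
Apex's own top route is Route 1 ($113k), but forcing Apex→Route 1 and reassigning the rest optimally gives only $217k — worse by 23.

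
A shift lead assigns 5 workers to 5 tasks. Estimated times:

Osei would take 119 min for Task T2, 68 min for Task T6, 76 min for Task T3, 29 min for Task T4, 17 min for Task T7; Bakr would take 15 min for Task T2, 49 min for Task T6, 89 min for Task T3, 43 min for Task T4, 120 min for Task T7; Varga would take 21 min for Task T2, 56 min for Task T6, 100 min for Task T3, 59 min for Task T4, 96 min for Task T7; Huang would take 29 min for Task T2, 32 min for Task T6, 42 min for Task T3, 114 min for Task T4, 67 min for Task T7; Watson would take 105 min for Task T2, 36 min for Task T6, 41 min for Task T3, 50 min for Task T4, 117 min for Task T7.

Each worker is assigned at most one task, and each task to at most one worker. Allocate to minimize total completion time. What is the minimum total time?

Optimal: Osei→Task T7 (17 min), Bakr→Task T4 (43 min), Varga→Task T2 (21 min), Huang→Task T6 (32 min), Watson→Task T3 (41 min) — total 17+43+21+32+41 = 154 min.
Min-entry greedy (repeatedly take the single cheapest remaining cell) gives 164 min, worse by 10.
Swapping Bakr↔Osei (Bakr→Task T7 120 min, Osei→Task T4 29 min) adds 89.
Checked against all permutations: 154 min is optimal.

Minimum total: 154 min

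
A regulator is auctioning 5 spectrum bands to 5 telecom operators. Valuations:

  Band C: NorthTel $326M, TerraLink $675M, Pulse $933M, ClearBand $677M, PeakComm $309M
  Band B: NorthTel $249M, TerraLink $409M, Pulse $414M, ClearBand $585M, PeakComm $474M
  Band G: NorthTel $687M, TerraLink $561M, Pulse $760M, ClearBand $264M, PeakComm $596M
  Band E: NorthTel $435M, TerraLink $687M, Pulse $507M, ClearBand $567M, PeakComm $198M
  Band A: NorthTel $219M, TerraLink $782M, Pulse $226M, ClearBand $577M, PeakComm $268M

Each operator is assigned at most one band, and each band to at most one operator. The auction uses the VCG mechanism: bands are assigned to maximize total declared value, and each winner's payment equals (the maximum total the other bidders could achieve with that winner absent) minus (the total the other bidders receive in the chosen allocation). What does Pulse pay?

Pulse pays $110M.

Efficient allocation: NorthTel→Band G ($687M), TerraLink→Band A ($782M), Pulse→Band C ($933M), ClearBand→Band E ($567M), PeakComm→Band B ($474M); total welfare W = $3443M.
Pulse receives Band C at value $933M, so the others get W − 933 = $2510M.
Without Pulse: best allocation of the remaining 4 bidders over all 5 bands is NorthTel→Band G ($687M), TerraLink→Band A ($782M), ClearBand→Band C ($677M), PeakComm→Band B ($474M), total $2620M.
VCG payment = (others' best without Pulse) − (others' welfare with Pulse) = 2620 − 2510 = $110M.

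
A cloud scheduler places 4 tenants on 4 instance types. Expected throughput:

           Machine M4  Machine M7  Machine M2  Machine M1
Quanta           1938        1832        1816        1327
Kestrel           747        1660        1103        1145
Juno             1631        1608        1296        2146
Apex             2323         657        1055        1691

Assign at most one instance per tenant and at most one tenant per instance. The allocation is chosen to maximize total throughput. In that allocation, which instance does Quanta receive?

Quanta receives Machine M2.

Optimal: Quanta→Machine M2 (1816 ops/s), Kestrel→Machine M7 (1660 ops/s), Juno→Machine M1 (2146 ops/s), Apex→Machine M4 (2323 ops/s) — total 1816+1660+2146+2323 = 7945 ops/s.
Column-greedy (each instance in turn goes to its best remaining tenant) gives 6596 ops/s, worse by 1349.
Swapping Juno↔Quanta (Juno→Machine M2 1296 ops/s, Quanta→Machine M1 1327 ops/s) loses 1339.
No other one-to-one assignment exceeds 7945 ops/s.
Quanta's own top instance is Machine M4 (1938 ops/s), but forcing Quanta→Machine M4 and reassigning the rest optimally gives only 6799 ops/s — worse by 1146.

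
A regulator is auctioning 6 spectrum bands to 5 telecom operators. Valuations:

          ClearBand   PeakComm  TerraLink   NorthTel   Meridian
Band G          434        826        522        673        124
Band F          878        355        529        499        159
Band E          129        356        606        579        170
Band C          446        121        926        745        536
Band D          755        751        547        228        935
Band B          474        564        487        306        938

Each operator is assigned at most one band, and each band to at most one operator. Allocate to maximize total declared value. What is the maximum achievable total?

Maximum total: $4166M

Treat this as an assignment problem: match each operator to one band.
Optimal: ClearBand→Band F ($878M), PeakComm→Band D ($751M), TerraLink→Band C ($926M), NorthTel→Band G ($673M), Meridian→Band B ($938M) — total 878+751+926+673+938 = $4166M.
Next-best assignment: ClearBand→Band F, PeakComm→Band G, TerraLink→Band C, NorthTel→Band E, Meridian→Band B = $4147M.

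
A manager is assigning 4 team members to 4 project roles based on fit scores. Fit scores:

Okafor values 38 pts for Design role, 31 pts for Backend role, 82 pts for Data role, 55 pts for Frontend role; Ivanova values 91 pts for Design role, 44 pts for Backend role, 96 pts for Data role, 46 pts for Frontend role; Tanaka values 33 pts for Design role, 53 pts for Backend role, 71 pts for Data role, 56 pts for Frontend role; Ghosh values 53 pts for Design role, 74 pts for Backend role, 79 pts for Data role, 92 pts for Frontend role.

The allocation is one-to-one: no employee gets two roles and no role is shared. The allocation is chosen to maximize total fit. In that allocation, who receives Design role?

Ivanova receives Design role.

Optimal: Okafor→Data role (82 pts), Ivanova→Design role (91 pts), Tanaka→Backend role (53 pts), Ghosh→Frontend role (92 pts) — total 82+91+53+92 = 318 pts.
Next-best assignment: Okafor→Data role, Ivanova→Design role, Tanaka→Frontend role, Ghosh→Backend role = 303 pts.
Ivanova's own top role is Data role (96 pts), but forcing Ivanova→Data role and reassigning the rest optimally gives only 279 pts — worse by 39.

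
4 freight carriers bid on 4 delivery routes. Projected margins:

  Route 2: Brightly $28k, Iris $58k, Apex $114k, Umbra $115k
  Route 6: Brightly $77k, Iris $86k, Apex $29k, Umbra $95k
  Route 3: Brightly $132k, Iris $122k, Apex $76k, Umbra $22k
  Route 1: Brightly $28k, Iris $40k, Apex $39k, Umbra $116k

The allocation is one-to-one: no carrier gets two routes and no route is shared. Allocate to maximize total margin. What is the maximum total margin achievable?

Optimal: Brightly→Route 3 ($132k), Iris→Route 6 ($86k), Apex→Route 2 ($114k), Umbra→Route 1 ($116k) — total 132+86+114+116 = $448k.
Column-greedy (each route in turn goes to its best remaining carrier) gives $372k, worse by 76.
Next-best assignment: Brightly→Route 6, Iris→Route 3, Apex→Route 2, Umbra→Route 1 = $429k.
Swapping Apex↔Umbra (Apex→Route 1 $39k, Umbra→Route 2 $115k) loses 76.
Checked against all permutations: $448k is optimal.

Maximum total: $448k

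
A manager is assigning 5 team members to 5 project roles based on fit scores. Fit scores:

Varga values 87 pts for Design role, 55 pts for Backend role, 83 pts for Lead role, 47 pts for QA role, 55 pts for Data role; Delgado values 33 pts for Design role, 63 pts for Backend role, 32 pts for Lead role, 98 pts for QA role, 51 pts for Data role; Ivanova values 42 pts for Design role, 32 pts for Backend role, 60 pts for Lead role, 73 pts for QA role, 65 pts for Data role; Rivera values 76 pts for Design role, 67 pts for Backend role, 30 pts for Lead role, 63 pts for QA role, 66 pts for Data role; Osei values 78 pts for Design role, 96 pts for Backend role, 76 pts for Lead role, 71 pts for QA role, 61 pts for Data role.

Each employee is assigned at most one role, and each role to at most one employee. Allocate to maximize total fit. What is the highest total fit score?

Max total: 418 pts

This is a one-to-one assignment (maximum-weight bipartite matching).
Optimal: Varga→Lead role (83 pts), Delgado→QA role (98 pts), Ivanova→Data role (65 pts), Rivera→Design role (76 pts), Osei→Backend role (96 pts) — total 83+98+65+76+96 = 418 pts.
Max-entry greedy (repeatedly take the single best remaining cell) gives 407 pts, worse by 11.
Swapping Rivera↔Osei (Rivera→Backend role 67 pts, Osei→Design role 78 pts) loses 27.
Every other assignment is strictly worse.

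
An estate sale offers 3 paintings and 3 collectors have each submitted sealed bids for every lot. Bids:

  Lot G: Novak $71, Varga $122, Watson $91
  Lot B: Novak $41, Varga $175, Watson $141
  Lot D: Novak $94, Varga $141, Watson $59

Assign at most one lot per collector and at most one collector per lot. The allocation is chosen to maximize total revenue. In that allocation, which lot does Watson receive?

Optimal: Novak→Lot D ($94), Varga→Lot B ($175), Watson→Lot G ($91) — total 94+175+91 = $360.
Column-greedy (each lot in turn goes to its best remaining collector) gives $357, worse by 3.
Swapping Varga↔Watson (Varga→Lot G $122, Watson→Lot B $141) loses 3.
Every other assignment is strictly worse.
Watson's own top lot is Lot B ($141), but forcing Watson→Lot B and reassigning the rest optimally gives only $357 — worse by 3.

Watson receives Lot G.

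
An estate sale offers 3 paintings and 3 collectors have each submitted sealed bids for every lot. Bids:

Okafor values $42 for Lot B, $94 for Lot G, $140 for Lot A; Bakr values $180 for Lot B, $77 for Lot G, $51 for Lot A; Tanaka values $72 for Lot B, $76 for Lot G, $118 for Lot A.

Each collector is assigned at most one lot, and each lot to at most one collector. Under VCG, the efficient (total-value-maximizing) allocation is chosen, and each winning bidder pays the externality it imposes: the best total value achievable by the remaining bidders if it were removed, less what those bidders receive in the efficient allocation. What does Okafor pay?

Efficient allocation: Okafor→Lot A ($140), Bakr→Lot B ($180), Tanaka→Lot G ($76); total welfare W = $396.
Okafor receives Lot A at value $140, so the others get W − 140 = $256.
Without Okafor: best allocation of the remaining 2 bidders over all 3 lots is Bakr→Lot B ($180), Tanaka→Lot A ($118), total $298.
VCG payment = (others' best without Okafor) − (others' welfare with Okafor) = 298 − 256 = $42.

Okafor pays $42.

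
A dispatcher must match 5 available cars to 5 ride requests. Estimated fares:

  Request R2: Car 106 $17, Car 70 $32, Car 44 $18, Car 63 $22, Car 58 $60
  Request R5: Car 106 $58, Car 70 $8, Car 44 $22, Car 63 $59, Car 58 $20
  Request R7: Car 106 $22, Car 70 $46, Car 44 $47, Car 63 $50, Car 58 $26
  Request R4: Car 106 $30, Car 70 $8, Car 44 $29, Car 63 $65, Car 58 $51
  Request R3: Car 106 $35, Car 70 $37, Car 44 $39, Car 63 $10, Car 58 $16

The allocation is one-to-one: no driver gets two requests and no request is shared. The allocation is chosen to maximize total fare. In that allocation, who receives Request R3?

Car 44 receives Request R3.

Optimal: Car 106→Request R5 ($58), Car 70→Request R7 ($46), Car 44→Request R3 ($39), Car 63→Request R4 ($65), Car 58→Request R2 ($60) — total 58+46+39+65+60 = $268.
Max-entry greedy (repeatedly take the single best remaining cell) gives $267, worse by 1.
No other one-to-one assignment exceeds $268.
Car 44's own top request is Request R7 ($47), but forcing Car 44→Request R7 and reassigning the rest optimally gives only $267 — worse by 1.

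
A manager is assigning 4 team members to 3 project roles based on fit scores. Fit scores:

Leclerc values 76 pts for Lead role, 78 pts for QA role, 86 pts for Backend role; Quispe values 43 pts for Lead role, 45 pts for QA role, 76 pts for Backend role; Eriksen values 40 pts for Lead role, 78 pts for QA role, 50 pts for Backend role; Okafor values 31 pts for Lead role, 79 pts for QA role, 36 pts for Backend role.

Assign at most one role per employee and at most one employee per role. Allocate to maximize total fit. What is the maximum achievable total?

Max total: 231 pts

Optimal: Leclerc→Lead role (76 pts), Okafor→QA role (79 pts), Quispe→Backend role (76 pts) — total 76+79+76 = 231 pts.
No other one-to-one assignment exceeds 231 pts.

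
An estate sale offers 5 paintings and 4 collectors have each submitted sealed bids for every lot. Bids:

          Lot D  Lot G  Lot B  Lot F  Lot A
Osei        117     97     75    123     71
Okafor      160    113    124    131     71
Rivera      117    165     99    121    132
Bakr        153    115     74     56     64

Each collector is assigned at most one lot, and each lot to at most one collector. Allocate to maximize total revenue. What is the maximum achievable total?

Maximum total: $565

Treat this as an assignment problem: match each collector to one lot.
Optimal: Osei→Lot F ($123), Okafor→Lot B ($124), Rivera→Lot G ($165), Bakr→Lot D ($153) — total 123+124+165+153 = $565.
Max-entry greedy (repeatedly take the single best remaining cell) gives $522, worse by 43.
Next-best assignment: Osei→Lot F, Okafor→Lot B, Rivera→Lot A, Bakr→Lot D = $532.
Checked against all permutations: $565 is optimal.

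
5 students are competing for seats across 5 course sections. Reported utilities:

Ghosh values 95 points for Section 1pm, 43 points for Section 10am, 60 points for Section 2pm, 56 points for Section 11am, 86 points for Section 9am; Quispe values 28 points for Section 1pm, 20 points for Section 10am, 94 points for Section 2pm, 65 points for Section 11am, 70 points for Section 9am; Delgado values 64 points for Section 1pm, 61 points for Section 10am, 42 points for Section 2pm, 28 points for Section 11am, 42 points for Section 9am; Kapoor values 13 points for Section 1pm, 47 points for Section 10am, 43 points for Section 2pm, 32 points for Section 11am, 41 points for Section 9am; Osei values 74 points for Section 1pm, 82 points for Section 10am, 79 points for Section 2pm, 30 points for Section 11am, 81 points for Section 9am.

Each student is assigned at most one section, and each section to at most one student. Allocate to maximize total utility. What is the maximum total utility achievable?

This is the linear assignment problem.
Optimal: Ghosh→Section 1pm (95 points), Quispe→Section 2pm (94 points), Delgado→Section 10am (61 points), Kapoor→Section 11am (32 points), Osei→Section 9am (81 points) — total 95+94+61+32+81 = 363 points.
Row-greedy (each student in turn takes its best remaining section) gives 321 points, worse by 42.
Swapping Osei↔Ghosh (Osei→Section 1pm 74 points, Ghosh→Section 9am 86 points) loses 16.
No other one-to-one assignment exceeds 363 points.

Max total: 363 points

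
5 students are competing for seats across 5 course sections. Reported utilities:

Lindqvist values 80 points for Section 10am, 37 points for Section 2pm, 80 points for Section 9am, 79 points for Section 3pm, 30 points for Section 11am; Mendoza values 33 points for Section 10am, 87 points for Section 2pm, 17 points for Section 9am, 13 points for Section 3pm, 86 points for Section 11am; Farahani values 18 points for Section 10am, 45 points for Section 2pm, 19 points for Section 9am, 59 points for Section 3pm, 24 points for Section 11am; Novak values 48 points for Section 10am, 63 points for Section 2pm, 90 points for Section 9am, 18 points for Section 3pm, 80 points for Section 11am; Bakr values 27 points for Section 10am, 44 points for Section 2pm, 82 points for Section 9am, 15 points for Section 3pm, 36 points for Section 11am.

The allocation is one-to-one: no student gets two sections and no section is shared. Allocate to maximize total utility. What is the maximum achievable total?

Max total: 388 points

This is the linear assignment problem.
Optimal: Lindqvist→Section 10am (80 points), Mendoza→Section 2pm (87 points), Farahani→Section 3pm (59 points), Novak→Section 11am (80 points), Bakr→Section 9am (82 points) — total 80+87+59+80+82 = 388 points.
Column-greedy (each section in turn goes to its best remaining student) gives 352 points, worse by 36.
Next-best assignment: Lindqvist→Section 10am, Mendoza→Section 11am, Farahani→Section 3pm, Novak→Section 2pm, Bakr→Section 9am = 370 points.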